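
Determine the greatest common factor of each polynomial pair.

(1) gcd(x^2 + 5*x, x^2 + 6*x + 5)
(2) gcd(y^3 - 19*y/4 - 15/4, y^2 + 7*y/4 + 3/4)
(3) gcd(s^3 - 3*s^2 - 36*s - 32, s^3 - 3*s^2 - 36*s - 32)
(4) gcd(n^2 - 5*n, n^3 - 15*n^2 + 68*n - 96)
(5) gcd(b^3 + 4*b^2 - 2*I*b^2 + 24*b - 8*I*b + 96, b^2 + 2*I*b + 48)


(1) = x + 5
(2) = gcd((y - 5/2)*(y + 1)*(y + 3/2), (y + 3/4)*(y + 1)) = y + 1
(3) = gcd((s - 8)*(s + 1)*(s + 4), (s - 8)*(s + 1)*(s + 4)) = s^3 - 3*s^2 - 36*s - 32
(4) = 1
(5) = b - 6*I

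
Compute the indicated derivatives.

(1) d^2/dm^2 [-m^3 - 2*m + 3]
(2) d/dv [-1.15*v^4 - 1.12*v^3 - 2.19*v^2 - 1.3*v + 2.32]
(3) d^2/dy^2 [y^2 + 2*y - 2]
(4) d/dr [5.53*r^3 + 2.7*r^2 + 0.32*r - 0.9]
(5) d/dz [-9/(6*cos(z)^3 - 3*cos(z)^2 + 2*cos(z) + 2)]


(1) = -6*m
(2) = -4.6*v^3 - 3.36*v^2 - 4.38*v - 1.3
(3) = 2
(4) = 16.59*r^2 + 5.4*r + 0.32
(5) = 18*(-9*cos(z)^2 + 3*cos(z) - 1)*sin(z)/(6*cos(z)^3 - 3*cos(z)^2 + 2*cos(z) + 2)^2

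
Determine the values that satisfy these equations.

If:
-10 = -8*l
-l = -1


Then:
No Solution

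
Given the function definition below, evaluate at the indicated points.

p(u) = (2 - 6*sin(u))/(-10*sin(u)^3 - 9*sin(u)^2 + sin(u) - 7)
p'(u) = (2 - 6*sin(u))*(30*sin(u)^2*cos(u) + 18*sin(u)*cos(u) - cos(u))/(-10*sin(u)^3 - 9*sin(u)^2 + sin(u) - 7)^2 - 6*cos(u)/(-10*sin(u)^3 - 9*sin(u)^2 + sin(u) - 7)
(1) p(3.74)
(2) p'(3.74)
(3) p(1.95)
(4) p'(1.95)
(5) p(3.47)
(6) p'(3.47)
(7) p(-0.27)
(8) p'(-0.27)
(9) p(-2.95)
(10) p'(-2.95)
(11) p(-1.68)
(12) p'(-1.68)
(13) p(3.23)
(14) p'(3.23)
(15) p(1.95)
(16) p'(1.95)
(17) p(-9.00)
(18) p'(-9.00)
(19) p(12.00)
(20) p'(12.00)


(1) = -0.62
(2) = -0.48
(3) = 0.16
(4) = 0.01
(5) = -0.50
(6) = -0.50
(7) = -0.47
(8) = 0.54
(9) = -0.42
(10) = -0.61
(11) = -1.13
(12) = -0.28
(13) = -0.35
(14) = -0.72
(15) = 0.16
(16) = 0.01
(17) = -0.54
(18) = -0.46
(19) = -0.61
(20) = 0.47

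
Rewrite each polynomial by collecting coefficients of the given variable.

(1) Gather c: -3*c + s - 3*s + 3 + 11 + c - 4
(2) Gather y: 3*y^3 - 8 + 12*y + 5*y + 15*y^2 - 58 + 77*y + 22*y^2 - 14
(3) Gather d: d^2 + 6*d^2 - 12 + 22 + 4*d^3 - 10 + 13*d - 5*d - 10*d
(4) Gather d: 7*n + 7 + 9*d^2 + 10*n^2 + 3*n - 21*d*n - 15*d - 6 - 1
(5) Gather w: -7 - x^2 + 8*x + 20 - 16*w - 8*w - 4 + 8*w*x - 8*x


(1) = -2*c - 2*s + 10
(2) = 3*y^3 + 37*y^2 + 94*y - 80
(3) = 4*d^3 + 7*d^2 - 2*d
(4) = 9*d^2 + d*(-21*n - 15) + 10*n^2 + 10*n
(5) = w*(8*x - 24) - x^2 + 9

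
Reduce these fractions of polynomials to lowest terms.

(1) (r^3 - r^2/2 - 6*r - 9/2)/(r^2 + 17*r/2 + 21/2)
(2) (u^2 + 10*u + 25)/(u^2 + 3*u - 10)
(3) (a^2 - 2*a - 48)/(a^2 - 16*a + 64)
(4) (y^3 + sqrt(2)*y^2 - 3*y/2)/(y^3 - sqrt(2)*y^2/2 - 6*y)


(1) = (r^2 - 2*r - 3)/(r + 7)
(2) = (u + 5)/(u - 2)
(3) = (a + 6)/(a - 8)
(4) = (4*y - 2*sqrt(2))/(4*y - 8*sqrt(2))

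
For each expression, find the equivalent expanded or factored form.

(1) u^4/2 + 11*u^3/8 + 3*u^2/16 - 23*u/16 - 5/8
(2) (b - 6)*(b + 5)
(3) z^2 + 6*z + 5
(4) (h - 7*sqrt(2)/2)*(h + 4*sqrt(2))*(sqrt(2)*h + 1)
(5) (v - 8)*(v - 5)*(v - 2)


(1) = (u/2 + 1)*(u - 1)*(u + 1/2)*(u + 5/4)
(2) = b^2 - b - 30
(3) = (z + 1)*(z + 5)
(4) = sqrt(2)*h^3 + 2*h^2 - 55*sqrt(2)*h/2 - 28
(5) = v^3 - 15*v^2 + 66*v - 80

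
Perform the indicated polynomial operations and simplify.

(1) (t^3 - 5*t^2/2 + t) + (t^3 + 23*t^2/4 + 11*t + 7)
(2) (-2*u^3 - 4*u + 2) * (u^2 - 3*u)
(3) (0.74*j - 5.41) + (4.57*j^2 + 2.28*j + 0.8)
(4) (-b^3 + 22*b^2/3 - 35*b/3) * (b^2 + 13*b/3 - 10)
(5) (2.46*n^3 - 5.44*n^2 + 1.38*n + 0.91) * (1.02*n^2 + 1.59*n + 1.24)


(1) = 2*t^3 + 13*t^2/4 + 12*t + 7
(2) = -2*u^5 + 6*u^4 - 4*u^3 + 14*u^2 - 6*u
(3) = 4.57*j^2 + 3.02*j - 4.61
(4) = -b^5 + 3*b^4 + 271*b^3/9 - 1115*b^2/9 + 350*b/3
(5) = 2.5092*n^5 - 1.6374*n^4 - 4.1916*n^3 - 3.6232*n^2 + 3.1581*n + 1.1284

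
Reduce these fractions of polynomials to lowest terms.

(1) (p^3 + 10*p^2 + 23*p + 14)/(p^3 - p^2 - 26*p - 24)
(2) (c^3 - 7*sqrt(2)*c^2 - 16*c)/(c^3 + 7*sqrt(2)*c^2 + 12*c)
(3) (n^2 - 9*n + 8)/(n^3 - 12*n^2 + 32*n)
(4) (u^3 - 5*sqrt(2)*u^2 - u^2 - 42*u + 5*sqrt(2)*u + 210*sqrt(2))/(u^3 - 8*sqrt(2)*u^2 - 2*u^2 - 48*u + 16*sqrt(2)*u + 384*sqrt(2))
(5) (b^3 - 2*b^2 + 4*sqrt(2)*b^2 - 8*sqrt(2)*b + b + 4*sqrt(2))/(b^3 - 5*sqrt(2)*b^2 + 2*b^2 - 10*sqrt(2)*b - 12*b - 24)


(1) = (p^2 + 9*p + 14)/(p^2 - 2*p - 24)
(2) = (c - 8*sqrt(2))/(c + 6*sqrt(2))
(3) = (n - 1)/(n^2 - 4*n)
(4) = (u^2 + u*(-5*sqrt(2) - 7) + 35*sqrt(2))/(u^2 + u*(-8*sqrt(2) - 8) + 64*sqrt(2))
(5) = (b^3 + b^2*(-2 + 4*sqrt(2)) + b*(1 - 8*sqrt(2)) + 4*sqrt(2))/(b^3 + b^2*(2 - 5*sqrt(2)) + b*(-10*sqrt(2) - 12) - 24)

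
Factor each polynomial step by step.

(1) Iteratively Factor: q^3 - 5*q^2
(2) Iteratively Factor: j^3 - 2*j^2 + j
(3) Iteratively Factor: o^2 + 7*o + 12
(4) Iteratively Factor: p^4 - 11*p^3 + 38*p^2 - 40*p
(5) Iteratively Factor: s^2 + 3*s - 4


(1) = (q)*(q^2 - 5*q) = q^2*(q - 5)
(2) = (j - 1)*(j^2 - j) = j*(j - 1)*(j - 1)
(3) = (o + 4)*(o + 3)
(4) = (p)*(p^3 - 11*p^2 + 38*p - 40) = p*(p - 2)*(p^2 - 9*p + 20) = p*(p - 4)*(p - 2)*(p - 5)
(5) = (s + 4)*(s - 1)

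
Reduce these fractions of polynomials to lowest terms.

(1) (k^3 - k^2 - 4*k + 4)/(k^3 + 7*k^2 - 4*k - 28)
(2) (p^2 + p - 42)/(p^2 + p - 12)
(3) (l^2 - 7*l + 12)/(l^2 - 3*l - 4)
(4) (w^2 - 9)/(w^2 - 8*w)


(1) = (k - 1)/(k + 7)
(2) = (p^2 + p - 42)/(p^2 + p - 12)
(3) = (l - 3)/(l + 1)
(4) = (w^2 - 9)/(w^2 - 8*w)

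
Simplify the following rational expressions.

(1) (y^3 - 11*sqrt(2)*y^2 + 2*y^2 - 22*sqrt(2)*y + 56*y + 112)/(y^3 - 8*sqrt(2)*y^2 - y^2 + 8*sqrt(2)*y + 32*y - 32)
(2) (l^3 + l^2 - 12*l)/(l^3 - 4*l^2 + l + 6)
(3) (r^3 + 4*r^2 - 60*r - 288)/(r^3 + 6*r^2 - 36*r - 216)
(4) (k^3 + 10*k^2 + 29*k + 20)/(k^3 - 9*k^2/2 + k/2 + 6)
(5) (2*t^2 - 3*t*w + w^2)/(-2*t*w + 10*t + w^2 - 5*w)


(1) = (y^2 + y*(2 - 7*sqrt(2)) - 14*sqrt(2))/(y^2 + y*(-4*sqrt(2) - 1) + 4*sqrt(2))
(2) = (l^2 + 4*l)/(l^2 - l - 2)
(3) = (r - 8)/(r - 6)
(4) = (2*k^2 + 18*k + 40)/(2*k^2 - 11*k + 12)
(5) = (-t + w)/(w - 5)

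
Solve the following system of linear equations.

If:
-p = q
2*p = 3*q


Then:
p = 0
q = 0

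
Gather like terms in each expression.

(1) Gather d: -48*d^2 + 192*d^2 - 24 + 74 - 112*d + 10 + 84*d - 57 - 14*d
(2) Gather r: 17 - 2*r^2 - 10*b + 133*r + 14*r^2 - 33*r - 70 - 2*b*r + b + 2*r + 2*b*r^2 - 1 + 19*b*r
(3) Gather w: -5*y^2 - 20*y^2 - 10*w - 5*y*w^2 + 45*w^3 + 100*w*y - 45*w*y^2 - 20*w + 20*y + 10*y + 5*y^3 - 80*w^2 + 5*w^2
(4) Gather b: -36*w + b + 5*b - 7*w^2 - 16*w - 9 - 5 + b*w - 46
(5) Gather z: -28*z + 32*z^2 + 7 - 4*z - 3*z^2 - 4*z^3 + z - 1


(1) = 144*d^2 - 42*d + 3
(2) = -9*b + r^2*(2*b + 12) + r*(17*b + 102) - 54
(3) = 45*w^3 + w^2*(-5*y - 75) + w*(-45*y^2 + 100*y - 30) + 5*y^3 - 25*y^2 + 30*y
(4) = b*(w + 6) - 7*w^2 - 52*w - 60
(5) = -4*z^3 + 29*z^2 - 31*z + 6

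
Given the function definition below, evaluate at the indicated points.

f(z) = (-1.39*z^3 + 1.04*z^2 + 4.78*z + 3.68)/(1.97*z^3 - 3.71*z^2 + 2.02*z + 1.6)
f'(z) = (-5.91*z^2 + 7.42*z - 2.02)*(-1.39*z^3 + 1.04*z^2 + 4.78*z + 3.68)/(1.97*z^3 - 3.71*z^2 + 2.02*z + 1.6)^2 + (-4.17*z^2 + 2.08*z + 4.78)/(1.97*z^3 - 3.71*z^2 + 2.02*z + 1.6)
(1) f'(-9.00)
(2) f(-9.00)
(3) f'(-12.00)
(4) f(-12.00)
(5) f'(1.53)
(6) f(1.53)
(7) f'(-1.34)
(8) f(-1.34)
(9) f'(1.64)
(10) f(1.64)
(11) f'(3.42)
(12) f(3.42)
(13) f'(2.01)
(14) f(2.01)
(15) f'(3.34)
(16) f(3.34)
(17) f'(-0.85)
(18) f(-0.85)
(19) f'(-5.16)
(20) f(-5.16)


(1) = 0.01
(2) = -0.60
(3) = 0.01
(4) = -0.63
(5) = -4.65
(6) = 2.76
(7) = 0.08
(8) = -0.20
(9) = -4.42
(10) = 2.26
(11) = -0.28
(12) = -0.53
(13) = -2.71
(14) = 0.93
(15) = -0.32
(16) = -0.51
(17) = -0.96
(18) = -0.30
(19) = 0.04
(20) = -0.52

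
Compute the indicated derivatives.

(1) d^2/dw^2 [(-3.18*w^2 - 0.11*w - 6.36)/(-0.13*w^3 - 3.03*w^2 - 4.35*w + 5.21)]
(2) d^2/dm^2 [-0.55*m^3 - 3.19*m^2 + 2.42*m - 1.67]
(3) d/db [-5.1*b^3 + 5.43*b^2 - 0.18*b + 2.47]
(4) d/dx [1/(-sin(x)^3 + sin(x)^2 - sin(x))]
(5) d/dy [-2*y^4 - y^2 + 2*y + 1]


(1) = (0.107484*w^6 + 0.011154*w^5 - 9.239958*w^4 - 11.695932*w^3 + 674.019264*w^2 + 539.232606*w + 619.118382)/(0.002197*w^9 + 0.153621*w^8 + 3.801096*w^7 + 37.83477*w^6 + 114.877206*w^5 + 10.830528*w^4 - 319.123356*w^3 - 49.018806*w^2 + 354.230505*w - 141.420761)
(2) = -3.3*m - 6.38
(3) = -15.3*b^2 + 10.86*b - 0.18
(4) = (3*cos(x) - 2/tan(x) + cos(x)/sin(x)^2)/(sin(x)^2 - sin(x) + 1)^2
(5) = -8*y^3 - 2*y + 2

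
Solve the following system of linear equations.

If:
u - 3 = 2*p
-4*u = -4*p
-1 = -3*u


Then:
No Solution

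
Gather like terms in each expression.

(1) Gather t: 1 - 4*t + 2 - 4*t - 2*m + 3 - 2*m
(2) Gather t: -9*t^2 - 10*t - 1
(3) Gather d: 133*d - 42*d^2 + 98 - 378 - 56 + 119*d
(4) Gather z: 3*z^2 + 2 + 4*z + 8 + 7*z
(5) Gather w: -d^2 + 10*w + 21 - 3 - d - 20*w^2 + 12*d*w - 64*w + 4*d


(1) = -4*m - 8*t + 6
(2) = -9*t^2 - 10*t - 1
(3) = -42*d^2 + 252*d - 336
(4) = 3*z^2 + 11*z + 10
(5) = -d^2 + 3*d - 20*w^2 + w*(12*d - 54) + 18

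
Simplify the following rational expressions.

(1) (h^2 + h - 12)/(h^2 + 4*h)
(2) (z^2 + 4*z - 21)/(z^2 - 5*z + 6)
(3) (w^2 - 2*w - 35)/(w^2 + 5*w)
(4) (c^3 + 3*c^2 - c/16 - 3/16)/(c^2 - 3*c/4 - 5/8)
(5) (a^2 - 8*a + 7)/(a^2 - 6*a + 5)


(1) = (h - 3)/h
(2) = (z + 7)/(z - 2)
(3) = (w - 7)/w
(4) = (16*c^3 + 48*c^2 - c - 3)/(16*c^2 - 12*c - 10)
(5) = (a - 7)/(a - 5)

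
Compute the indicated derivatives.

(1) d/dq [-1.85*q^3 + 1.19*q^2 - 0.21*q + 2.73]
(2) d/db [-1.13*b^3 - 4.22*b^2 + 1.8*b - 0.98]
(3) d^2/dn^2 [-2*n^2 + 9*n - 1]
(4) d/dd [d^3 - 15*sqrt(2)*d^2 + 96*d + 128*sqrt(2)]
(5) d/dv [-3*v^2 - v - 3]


(1) = -5.55*q^2 + 2.38*q - 0.21
(2) = -3.39*b^2 - 8.44*b + 1.8
(3) = -4
(4) = 3*d^2 - 30*sqrt(2)*d + 96
(5) = -6*v - 1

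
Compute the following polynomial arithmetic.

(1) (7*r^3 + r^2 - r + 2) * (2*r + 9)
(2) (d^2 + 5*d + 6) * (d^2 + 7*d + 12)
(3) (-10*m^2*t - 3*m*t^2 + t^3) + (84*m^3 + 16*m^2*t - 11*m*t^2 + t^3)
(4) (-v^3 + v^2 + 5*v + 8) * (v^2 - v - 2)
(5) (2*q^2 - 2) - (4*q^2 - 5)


(1) = 14*r^4 + 65*r^3 + 7*r^2 - 5*r + 18
(2) = d^4 + 12*d^3 + 53*d^2 + 102*d + 72
(3) = 84*m^3 + 6*m^2*t - 14*m*t^2 + 2*t^3
(4) = -v^5 + 2*v^4 + 6*v^3 + v^2 - 18*v - 16
(5) = 3 - 2*q^2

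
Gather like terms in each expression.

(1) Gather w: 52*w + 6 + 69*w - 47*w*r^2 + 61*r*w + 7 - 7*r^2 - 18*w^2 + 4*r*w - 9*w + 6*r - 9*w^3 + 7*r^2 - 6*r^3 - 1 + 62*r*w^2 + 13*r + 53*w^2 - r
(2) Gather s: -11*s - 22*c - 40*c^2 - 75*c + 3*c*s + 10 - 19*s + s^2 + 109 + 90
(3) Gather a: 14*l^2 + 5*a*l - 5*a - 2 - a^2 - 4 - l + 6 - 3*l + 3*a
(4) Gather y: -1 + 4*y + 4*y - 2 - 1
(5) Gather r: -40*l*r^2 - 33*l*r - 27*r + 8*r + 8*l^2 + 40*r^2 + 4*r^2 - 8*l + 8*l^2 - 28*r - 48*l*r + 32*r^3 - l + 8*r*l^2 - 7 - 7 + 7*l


(1) = -6*r^3 + 18*r - 9*w^3 + w^2*(62*r + 35) + w*(-47*r^2 + 65*r + 112) + 12
(2) = -40*c^2 - 97*c + s^2 + s*(3*c - 30) + 209
(3) = -a^2 + a*(5*l - 2) + 14*l^2 - 4*l
(4) = 8*y - 4
(5) = 16*l^2 - 2*l + 32*r^3 + r^2*(44 - 40*l) + r*(8*l^2 - 81*l - 47) - 14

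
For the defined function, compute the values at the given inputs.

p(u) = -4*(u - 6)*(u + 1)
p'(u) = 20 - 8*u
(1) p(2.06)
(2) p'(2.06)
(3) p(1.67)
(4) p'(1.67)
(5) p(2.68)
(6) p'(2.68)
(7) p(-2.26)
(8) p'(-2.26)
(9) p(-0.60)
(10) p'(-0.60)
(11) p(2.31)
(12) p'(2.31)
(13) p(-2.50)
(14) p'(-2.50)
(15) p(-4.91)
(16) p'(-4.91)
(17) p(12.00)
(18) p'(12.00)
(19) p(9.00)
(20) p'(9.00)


(1) = 48.23
(2) = 3.52
(3) = 46.24
(4) = 6.64
(5) = 48.87
(6) = -1.44
(7) = -41.63
(8) = 38.08
(9) = 10.56
(10) = 24.80
(11) = 48.86
(12) = 1.52
(13) = -51.00
(14) = 40.00
(15) = -170.63
(16) = 59.28
(17) = -312.00
(18) = -76.00
(19) = -120.00
(20) = -52.00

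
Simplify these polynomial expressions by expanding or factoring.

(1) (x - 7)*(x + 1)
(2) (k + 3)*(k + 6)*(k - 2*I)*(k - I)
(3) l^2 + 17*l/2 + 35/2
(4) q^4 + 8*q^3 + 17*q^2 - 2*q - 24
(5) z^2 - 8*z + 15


(1) = x^2 - 6*x - 7
(2) = k^4 + 9*k^3 - 3*I*k^3 + 16*k^2 - 27*I*k^2 - 18*k - 54*I*k - 36
(3) = (l + 7/2)*(l + 5)
(4) = (q - 1)*(q + 2)*(q + 3)*(q + 4)
(5) = (z - 5)*(z - 3)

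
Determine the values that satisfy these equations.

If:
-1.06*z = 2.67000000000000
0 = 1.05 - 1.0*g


Then:
g = 1.05
z = -2.52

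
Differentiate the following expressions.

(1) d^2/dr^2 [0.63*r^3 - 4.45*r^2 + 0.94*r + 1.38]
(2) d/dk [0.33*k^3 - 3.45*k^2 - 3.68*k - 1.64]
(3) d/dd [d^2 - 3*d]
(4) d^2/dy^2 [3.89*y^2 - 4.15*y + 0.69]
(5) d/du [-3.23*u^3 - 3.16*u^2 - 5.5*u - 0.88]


(1) = 3.78*r - 8.9
(2) = 0.99*k^2 - 6.9*k - 3.68
(3) = 2*d - 3
(4) = 7.78000000000000
(5) = -9.69*u^2 - 6.32*u - 5.5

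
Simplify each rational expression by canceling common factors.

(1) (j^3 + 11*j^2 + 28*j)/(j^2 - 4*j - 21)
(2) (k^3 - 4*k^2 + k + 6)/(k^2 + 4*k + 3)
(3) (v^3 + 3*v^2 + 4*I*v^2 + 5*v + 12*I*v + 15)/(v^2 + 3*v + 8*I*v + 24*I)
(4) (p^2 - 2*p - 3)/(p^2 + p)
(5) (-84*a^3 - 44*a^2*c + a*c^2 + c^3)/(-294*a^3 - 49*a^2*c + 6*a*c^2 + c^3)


(1) = (j^3 + 11*j^2 + 28*j)/(j^2 - 4*j - 21)
(2) = (k^2 - 5*k + 6)/(k + 3)
(3) = (v^2 + 4*I*v + 5)/(v + 8*I)
(4) = (p - 3)/p
(5) = (2*a + c)/(7*a + c)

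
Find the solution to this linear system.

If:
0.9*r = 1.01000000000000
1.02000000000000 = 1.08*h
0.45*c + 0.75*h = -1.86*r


Then:
c = -6.21
h = 0.94
r = 1.12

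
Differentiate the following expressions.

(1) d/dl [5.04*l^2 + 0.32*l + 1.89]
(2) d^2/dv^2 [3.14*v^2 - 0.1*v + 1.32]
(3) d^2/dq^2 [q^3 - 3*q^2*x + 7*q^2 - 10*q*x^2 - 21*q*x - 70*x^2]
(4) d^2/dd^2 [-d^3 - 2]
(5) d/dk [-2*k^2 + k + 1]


(1) = 10.08*l + 0.32
(2) = 6.28000000000000
(3) = 6*q - 6*x + 14
(4) = -6*d
(5) = 1 - 4*k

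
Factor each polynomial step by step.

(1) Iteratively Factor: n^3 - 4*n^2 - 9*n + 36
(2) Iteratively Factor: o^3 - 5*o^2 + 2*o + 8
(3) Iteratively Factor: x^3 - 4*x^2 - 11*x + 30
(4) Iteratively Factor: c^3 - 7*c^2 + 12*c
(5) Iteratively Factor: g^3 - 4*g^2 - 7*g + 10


(1) = (n - 4)*(n^2 - 9) = (n - 4)*(n + 3)*(n - 3)
(2) = (o - 4)*(o^2 - o - 2) = (o - 4)*(o - 2)*(o + 1)
(3) = (x - 2)*(x^2 - 2*x - 15) = (x - 5)*(x - 2)*(x + 3)
(4) = (c - 3)*(c^2 - 4*c) = c*(c - 3)*(c - 4)
(5) = (g + 2)*(g^2 - 6*g + 5) = (g - 1)*(g + 2)*(g - 5)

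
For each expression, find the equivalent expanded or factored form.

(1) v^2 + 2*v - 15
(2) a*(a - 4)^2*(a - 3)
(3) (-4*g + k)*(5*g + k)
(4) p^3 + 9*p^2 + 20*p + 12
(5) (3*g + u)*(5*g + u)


(1) = (v - 3)*(v + 5)
(2) = a^4 - 11*a^3 + 40*a^2 - 48*a
(3) = -20*g^2 + g*k + k^2
(4) = (p + 1)*(p + 2)*(p + 6)
(5) = 15*g^2 + 8*g*u + u^2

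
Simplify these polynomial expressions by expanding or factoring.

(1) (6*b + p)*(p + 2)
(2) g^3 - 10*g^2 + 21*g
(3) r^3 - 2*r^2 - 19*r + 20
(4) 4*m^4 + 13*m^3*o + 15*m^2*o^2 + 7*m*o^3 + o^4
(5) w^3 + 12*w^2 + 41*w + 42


(1) = 6*b*p + 12*b + p^2 + 2*p
(2) = g*(g - 7)*(g - 3)
(3) = (r - 5)*(r - 1)*(r + 4)
(4) = (m + o)^3*(4*m + o)
(5) = (w + 2)*(w + 3)*(w + 7)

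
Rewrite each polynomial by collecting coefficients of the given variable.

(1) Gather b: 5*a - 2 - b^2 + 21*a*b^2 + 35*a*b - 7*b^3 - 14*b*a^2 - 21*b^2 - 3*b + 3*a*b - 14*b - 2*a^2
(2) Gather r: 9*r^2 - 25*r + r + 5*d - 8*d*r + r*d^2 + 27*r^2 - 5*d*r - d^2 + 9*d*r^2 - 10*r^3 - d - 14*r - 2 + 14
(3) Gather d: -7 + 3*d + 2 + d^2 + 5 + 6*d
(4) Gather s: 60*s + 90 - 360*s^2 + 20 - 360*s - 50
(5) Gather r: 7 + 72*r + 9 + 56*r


(1) = -2*a^2 + 5*a - 7*b^3 + b^2*(21*a - 22) + b*(-14*a^2 + 38*a - 17) - 2
(2) = -d^2 + 4*d - 10*r^3 + r^2*(9*d + 36) + r*(d^2 - 13*d - 38) + 12
(3) = d^2 + 9*d
(4) = -360*s^2 - 300*s + 60
(5) = 128*r + 16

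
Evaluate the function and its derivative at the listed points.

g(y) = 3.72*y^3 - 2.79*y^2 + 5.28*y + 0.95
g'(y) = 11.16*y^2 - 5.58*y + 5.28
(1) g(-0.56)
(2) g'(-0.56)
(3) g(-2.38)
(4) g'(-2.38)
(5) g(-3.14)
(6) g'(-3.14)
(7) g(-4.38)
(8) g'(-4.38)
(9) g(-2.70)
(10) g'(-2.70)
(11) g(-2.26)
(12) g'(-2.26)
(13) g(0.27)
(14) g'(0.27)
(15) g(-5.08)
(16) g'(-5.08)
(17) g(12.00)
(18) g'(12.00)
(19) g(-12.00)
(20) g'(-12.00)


(1) = -3.54
(2) = 11.90
(3) = -77.57
(4) = 81.78
(5) = -158.31
(6) = 132.83
(7) = -388.28
(8) = 243.82
(9) = -106.87
(10) = 101.70
(11) = -68.17
(12) = 74.89
(13) = 2.25
(14) = 4.59
(15) = -585.55
(16) = 321.63
(17) = 6090.71
(18) = 1545.36
(19) = -6892.33
(20) = 1679.28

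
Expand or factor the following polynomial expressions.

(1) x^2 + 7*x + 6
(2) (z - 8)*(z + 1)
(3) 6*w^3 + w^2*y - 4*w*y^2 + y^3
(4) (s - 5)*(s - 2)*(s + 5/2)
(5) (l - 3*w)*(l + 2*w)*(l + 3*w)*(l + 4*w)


(1) = (x + 1)*(x + 6)
(2) = z^2 - 7*z - 8
(3) = (-3*w + y)*(-2*w + y)*(w + y)
(4) = s^3 - 9*s^2/2 - 15*s/2 + 25
(5) = l^4 + 6*l^3*w - l^2*w^2 - 54*l*w^3 - 72*w^4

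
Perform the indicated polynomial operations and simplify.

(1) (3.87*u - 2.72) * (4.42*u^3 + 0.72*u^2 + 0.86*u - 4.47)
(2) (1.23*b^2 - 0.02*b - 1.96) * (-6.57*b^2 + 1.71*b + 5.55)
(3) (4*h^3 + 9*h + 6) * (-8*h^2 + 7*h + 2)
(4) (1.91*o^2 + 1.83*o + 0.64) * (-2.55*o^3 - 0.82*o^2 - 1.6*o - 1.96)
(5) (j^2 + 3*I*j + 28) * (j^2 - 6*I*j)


(1) = 17.1054*u^4 - 9.236*u^3 + 1.3698*u^2 - 19.6381*u + 12.1584
(2) = -8.0811*b^4 + 2.2347*b^3 + 19.6695*b^2 - 3.4626*b - 10.878
(3) = -32*h^5 + 28*h^4 - 64*h^3 + 15*h^2 + 60*h + 12
(4) = -4.8705*o^5 - 6.2327*o^4 - 6.1886*o^3 - 7.1964*o^2 - 4.6108*o - 1.2544
(5) = j^4 - 3*I*j^3 + 46*j^2 - 168*I*j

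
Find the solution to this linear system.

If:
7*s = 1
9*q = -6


Then:
q = -2/3
s = 1/7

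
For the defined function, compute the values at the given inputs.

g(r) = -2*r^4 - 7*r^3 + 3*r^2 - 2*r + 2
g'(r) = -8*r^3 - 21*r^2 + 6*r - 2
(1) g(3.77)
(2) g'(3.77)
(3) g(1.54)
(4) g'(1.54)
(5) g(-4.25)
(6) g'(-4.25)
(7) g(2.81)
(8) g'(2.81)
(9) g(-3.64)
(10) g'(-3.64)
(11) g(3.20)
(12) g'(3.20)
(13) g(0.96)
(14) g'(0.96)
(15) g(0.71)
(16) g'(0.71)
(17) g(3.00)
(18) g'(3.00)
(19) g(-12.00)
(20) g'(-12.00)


(1) = -741.99
(2) = -706.51
(3) = -30.78
(4) = -71.78
(5) = -50.46
(6) = 207.31
(7) = -259.94
(8) = -328.46
(9) = 35.52
(10) = 83.75
(11) = -412.77
(12) = -459.98
(13) = -5.05
(14) = -22.67
(15) = -0.92
(16) = -11.19
(17) = -328.00
(18) = -389.00
(19) = -28918.00
(20) = 10726.00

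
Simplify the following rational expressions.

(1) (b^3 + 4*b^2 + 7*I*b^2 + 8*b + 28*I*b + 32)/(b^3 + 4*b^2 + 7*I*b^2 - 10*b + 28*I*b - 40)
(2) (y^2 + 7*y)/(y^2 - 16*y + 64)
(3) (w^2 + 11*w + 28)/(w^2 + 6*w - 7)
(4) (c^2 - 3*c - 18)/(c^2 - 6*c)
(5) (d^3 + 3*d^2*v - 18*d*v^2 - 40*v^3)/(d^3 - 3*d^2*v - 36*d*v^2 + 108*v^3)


(1) = (b^2 + 7*I*b + 8)/(b^2 + 7*I*b - 10)
(2) = (y^2 + 7*y)/(y^2 - 16*y + 64)
(3) = (w + 4)/(w - 1)
(4) = (c + 3)/c
(5) = (d^3 + 3*d^2*v - 18*d*v^2 - 40*v^3)/(d^3 - 3*d^2*v - 36*d*v^2 + 108*v^3)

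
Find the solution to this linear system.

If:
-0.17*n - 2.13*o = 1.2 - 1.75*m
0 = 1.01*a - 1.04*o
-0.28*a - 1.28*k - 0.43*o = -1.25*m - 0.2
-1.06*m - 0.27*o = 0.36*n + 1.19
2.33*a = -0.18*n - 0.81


Then:
a = -0.04
k = 0.42
m = 0.25
n = -4.02
o = -0.04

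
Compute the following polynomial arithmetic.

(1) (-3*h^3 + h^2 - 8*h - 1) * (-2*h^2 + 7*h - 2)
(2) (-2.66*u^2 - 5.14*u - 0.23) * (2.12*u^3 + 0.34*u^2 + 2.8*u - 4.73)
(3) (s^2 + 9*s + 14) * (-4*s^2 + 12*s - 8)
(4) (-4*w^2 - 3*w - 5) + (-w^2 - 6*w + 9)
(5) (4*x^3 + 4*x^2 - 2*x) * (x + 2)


(1) = 6*h^5 - 23*h^4 + 29*h^3 - 56*h^2 + 9*h + 2
(2) = -5.6392*u^5 - 11.8012*u^4 - 9.6832*u^3 - 1.8884*u^2 + 23.6682*u + 1.0879
(3) = -4*s^4 - 24*s^3 + 44*s^2 + 96*s - 112
(4) = -5*w^2 - 9*w + 4
(5) = 4*x^4 + 12*x^3 + 6*x^2 - 4*x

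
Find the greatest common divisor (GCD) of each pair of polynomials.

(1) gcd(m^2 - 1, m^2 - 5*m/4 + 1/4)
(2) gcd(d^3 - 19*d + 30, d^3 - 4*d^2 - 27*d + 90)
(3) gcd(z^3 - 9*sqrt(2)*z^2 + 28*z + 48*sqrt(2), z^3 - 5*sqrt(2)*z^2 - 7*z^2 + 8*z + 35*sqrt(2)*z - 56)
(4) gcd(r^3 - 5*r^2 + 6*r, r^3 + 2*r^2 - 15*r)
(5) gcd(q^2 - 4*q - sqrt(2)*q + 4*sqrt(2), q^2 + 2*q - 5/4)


(1) = m - 1
(2) = d^2 + 2*d - 15
(3) = z - 4*sqrt(2)
(4) = r^2 - 3*r
(5) = gcd((q - 4)*(q - sqrt(2)), (q - 1/2)*(q + 5/2)) = 1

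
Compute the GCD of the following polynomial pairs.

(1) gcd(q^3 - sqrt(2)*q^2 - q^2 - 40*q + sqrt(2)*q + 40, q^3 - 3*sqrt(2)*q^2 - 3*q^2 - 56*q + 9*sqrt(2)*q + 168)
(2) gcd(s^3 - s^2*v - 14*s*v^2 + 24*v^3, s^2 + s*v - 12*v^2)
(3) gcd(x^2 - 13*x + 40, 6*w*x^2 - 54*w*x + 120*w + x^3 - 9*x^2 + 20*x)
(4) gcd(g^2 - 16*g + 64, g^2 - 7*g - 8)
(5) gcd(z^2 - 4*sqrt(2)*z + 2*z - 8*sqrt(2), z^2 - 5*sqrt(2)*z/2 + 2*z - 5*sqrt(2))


(1) = gcd((q - 1)*(q - 5*sqrt(2))*(q + 4*sqrt(2)), (q - 3)*(q - 7*sqrt(2))*(q + 4*sqrt(2))) = q + 4*sqrt(2)
(2) = gcd((s - 3*v)*(s - 2*v)*(s + 4*v), (s - 3*v)*(s + 4*v)) = s^2 + s*v - 12*v^2
(3) = x - 5
(4) = gcd((g - 8)^2, (g - 8)*(g + 1)) = g - 8
(5) = gcd((z + 2)*(z - 4*sqrt(2)), (z + 2)*(z - 5*sqrt(2)/2)) = z + 2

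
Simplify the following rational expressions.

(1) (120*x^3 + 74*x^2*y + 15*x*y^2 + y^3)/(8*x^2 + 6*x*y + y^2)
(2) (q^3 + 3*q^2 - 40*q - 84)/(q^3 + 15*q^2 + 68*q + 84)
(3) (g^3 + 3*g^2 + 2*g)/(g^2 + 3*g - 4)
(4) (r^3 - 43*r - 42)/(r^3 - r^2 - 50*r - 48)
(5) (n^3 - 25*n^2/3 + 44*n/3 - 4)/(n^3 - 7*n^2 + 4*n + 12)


(1) = (30*x^2 + 11*x*y + y^2)/(2*x + y)
(2) = (q - 6)/(q + 6)
(3) = (g^3 + 3*g^2 + 2*g)/(g^2 + 3*g - 4)
(4) = (r - 7)/(r - 8)
(5) = (3*n - 1)/(3*n + 3)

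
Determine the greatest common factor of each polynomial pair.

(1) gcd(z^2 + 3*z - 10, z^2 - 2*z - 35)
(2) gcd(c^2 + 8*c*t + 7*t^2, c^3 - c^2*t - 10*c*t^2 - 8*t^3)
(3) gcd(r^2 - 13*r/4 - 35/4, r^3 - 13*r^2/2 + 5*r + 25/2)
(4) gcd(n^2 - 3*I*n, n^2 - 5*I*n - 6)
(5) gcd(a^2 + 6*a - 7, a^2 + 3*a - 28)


(1) = z + 5
(2) = c + t
(3) = gcd((r - 5)*(r + 7/4), (r - 5)*(r - 5/2)*(r + 1)) = r - 5
(4) = gcd(n*(n - 3*I), (n - 3*I)*(n - 2*I)) = n - 3*I
(5) = a + 7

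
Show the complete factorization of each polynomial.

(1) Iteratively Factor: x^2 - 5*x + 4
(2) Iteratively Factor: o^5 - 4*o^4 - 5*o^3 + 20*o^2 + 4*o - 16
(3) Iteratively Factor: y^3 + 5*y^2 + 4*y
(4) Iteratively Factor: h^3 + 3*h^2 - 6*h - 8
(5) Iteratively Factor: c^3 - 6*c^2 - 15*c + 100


(1) = (x - 4)*(x - 1)
(2) = (o + 1)*(o^4 - 5*o^3 + 20*o - 16) = (o - 1)*(o + 1)*(o^3 - 4*o^2 - 4*o + 16) = (o - 4)*(o - 1)*(o + 1)*(o^2 - 4) = (o - 4)*(o - 1)*(o + 1)*(o + 2)*(o - 2)
(3) = (y + 4)*(y^2 + y) = y*(y + 4)*(y + 1)
(4) = (h + 4)*(h^2 - h - 2) = (h + 1)*(h + 4)*(h - 2)
(5) = (c + 4)*(c^2 - 10*c + 25) = (c - 5)*(c + 4)*(c - 5)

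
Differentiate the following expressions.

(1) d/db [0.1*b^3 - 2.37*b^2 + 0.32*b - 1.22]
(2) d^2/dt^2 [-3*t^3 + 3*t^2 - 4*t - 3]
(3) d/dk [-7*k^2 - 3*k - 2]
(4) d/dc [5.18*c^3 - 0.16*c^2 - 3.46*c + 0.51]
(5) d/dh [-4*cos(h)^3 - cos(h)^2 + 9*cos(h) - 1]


(1) = 0.3*b^2 - 4.74*b + 0.32
(2) = 6 - 18*t
(3) = -14*k - 3
(4) = 15.54*c^2 - 0.32*c - 3.46
(5) = (12*cos(h)^2 + 2*cos(h) - 9)*sin(h)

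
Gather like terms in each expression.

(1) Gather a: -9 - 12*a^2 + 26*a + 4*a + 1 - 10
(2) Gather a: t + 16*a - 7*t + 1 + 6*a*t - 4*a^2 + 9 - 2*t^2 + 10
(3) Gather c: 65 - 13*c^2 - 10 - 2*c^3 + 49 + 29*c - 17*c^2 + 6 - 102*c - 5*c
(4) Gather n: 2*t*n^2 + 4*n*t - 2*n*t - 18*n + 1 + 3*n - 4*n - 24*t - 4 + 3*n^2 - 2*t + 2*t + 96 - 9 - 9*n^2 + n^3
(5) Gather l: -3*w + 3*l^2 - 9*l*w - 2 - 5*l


(1) = -12*a^2 + 30*a - 18
(2) = -4*a^2 + a*(6*t + 16) - 2*t^2 - 6*t + 20
(3) = -2*c^3 - 30*c^2 - 78*c + 110
(4) = n^3 + n^2*(2*t - 6) + n*(2*t - 19) - 24*t + 84
(5) = 3*l^2 + l*(-9*w - 5) - 3*w - 2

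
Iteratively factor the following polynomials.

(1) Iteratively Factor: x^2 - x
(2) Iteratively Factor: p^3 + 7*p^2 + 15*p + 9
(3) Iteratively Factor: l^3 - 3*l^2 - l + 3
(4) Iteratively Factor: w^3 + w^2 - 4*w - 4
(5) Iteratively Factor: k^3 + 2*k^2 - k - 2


(1) = (x)*(x - 1)
(2) = (p + 3)*(p^2 + 4*p + 3) = (p + 3)^2*(p + 1)
(3) = (l - 3)*(l^2 - 1) = (l - 3)*(l - 1)*(l + 1)
(4) = (w + 2)*(w^2 - w - 2) = (w - 2)*(w + 2)*(w + 1)
(5) = (k - 1)*(k^2 + 3*k + 2) = (k - 1)*(k + 1)*(k + 2)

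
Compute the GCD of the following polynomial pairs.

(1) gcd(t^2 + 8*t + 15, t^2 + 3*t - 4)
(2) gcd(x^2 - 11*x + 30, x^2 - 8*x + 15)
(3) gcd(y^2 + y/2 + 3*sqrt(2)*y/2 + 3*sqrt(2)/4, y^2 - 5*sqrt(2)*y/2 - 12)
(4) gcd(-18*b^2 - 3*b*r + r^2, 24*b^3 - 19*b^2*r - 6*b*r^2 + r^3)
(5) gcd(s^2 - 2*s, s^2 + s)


(1) = 1
(2) = gcd((x - 6)*(x - 5), (x - 5)*(x - 3)) = x - 5
(3) = y + 3*sqrt(2)/2
(4) = 3*b + r
(5) = s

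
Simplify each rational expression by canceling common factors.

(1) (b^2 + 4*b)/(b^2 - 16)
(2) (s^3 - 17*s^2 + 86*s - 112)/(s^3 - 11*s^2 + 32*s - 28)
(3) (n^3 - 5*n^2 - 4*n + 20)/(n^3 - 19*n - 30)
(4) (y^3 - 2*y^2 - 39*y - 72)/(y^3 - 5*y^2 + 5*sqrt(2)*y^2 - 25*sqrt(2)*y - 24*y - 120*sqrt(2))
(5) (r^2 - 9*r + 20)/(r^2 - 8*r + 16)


(1) = b/(b - 4)
(2) = (s - 8)/(s - 2)
(3) = (n - 2)/(n + 3)
(4) = (y + 3)/(y + 5*sqrt(2))
(5) = (r - 5)/(r - 4)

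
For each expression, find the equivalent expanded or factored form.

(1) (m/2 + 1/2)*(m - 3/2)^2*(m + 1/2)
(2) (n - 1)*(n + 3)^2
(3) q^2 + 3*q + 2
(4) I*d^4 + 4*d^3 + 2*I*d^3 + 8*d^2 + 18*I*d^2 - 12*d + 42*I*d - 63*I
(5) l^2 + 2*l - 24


(1) = m^4/2 - 3*m^3/4 - 7*m^2/8 + 15*m/16 + 9/16
(2) = n^3 + 5*n^2 + 3*n - 9
(3) = (q + 1)*(q + 2)
(4) = (d + 3)*(d - 7*I)*(d + 3*I)*(I*d - I)
(5) = (l - 4)*(l + 6)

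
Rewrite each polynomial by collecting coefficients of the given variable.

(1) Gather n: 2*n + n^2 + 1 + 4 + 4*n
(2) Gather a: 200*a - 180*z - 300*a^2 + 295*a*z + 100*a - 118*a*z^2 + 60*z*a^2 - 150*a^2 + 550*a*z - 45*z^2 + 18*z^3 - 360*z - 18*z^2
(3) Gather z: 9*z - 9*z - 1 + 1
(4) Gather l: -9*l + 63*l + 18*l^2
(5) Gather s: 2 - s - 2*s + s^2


(1) = n^2 + 6*n + 5
(2) = a^2*(60*z - 450) + a*(-118*z^2 + 845*z + 300) + 18*z^3 - 63*z^2 - 540*z
(3) = 0
(4) = 18*l^2 + 54*l
(5) = s^2 - 3*s + 2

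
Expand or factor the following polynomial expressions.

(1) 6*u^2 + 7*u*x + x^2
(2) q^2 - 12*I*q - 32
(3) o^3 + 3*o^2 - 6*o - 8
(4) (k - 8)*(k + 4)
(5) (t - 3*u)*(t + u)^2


(1) = (u + x)*(6*u + x)
(2) = (q - 8*I)*(q - 4*I)
(3) = (o - 2)*(o + 1)*(o + 4)
(4) = k^2 - 4*k - 32
(5) = t^3 - t^2*u - 5*t*u^2 - 3*u^3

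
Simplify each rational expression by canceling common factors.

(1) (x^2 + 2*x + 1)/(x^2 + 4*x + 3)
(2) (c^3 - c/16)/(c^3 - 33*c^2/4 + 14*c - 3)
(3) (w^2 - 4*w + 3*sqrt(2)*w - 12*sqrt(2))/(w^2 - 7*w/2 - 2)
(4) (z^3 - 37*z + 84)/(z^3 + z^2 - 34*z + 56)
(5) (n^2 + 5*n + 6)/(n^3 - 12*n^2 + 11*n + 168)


(1) = (x + 1)/(x + 3)
(2) = (4*c^2 + c)/(4*c^2 - 32*c + 48)
(3) = (2*w + 6*sqrt(2))/(2*w + 1)
(4) = (z - 3)/(z - 2)
(5) = (n + 2)/(n^2 - 15*n + 56)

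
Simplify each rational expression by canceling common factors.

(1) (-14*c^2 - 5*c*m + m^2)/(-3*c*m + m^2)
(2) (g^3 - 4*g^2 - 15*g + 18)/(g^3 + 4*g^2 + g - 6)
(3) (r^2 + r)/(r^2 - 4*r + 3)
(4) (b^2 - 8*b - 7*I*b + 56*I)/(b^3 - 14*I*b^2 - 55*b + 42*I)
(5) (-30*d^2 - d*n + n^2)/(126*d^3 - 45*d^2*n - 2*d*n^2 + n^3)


(1) = (14*c^2 + 5*c*m - m^2)/(3*c*m - m^2)
(2) = (g - 6)/(g + 2)
(3) = (r^2 + r)/(r^2 - 4*r + 3)
(4) = (b - 8)/(b^2 - 7*I*b - 6)
(5) = (-5*d - n)/(21*d^2 - 4*d*n - n^2)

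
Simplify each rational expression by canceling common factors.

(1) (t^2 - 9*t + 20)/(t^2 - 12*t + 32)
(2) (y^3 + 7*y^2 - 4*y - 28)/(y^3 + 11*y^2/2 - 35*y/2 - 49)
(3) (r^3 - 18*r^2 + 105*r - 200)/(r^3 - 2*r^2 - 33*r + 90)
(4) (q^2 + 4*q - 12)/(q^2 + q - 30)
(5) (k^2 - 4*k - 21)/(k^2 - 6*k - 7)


(1) = (t - 5)/(t - 8)
(2) = (2*y - 4)/(2*y - 7)
(3) = (r^2 - 13*r + 40)/(r^2 + 3*r - 18)
(4) = (q - 2)/(q - 5)
(5) = (k + 3)/(k + 1)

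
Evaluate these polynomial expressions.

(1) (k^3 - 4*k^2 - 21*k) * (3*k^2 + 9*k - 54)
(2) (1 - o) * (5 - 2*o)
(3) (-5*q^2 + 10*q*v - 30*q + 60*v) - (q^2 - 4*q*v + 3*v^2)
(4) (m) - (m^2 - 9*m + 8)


(1) = 3*k^5 - 3*k^4 - 153*k^3 + 27*k^2 + 1134*k
(2) = 2*o^2 - 7*o + 5
(3) = -6*q^2 + 14*q*v - 30*q - 3*v^2 + 60*v
(4) = -m^2 + 10*m - 8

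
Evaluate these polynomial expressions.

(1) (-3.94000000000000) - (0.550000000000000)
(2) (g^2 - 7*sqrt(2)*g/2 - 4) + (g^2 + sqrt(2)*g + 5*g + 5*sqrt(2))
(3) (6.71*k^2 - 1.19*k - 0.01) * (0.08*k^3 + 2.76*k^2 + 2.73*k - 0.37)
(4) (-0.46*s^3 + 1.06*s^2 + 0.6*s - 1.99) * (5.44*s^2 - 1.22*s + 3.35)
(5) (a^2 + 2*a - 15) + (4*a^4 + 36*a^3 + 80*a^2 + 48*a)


(1) = -4.49000000000000
(2) = 2*g^2 - 5*sqrt(2)*g/2 + 5*g - 4 + 5*sqrt(2)
(3) = 0.5368*k^5 + 18.4244*k^4 + 15.0331*k^3 - 5.759*k^2 + 0.413*k + 0.0037
(4) = -2.5024*s^5 + 6.3276*s^4 + 0.4298*s^3 - 8.0066*s^2 + 4.4378*s - 6.6665
(5) = 4*a^4 + 36*a^3 + 81*a^2 + 50*a - 15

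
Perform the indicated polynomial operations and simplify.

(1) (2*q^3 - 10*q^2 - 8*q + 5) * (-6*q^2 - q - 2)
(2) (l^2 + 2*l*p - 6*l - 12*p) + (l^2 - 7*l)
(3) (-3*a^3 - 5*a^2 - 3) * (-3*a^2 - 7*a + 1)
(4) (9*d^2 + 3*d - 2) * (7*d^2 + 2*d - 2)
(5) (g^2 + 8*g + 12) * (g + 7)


(1) = -12*q^5 + 58*q^4 + 54*q^3 - 2*q^2 + 11*q - 10
(2) = 2*l^2 + 2*l*p - 13*l - 12*p
(3) = 9*a^5 + 36*a^4 + 32*a^3 + 4*a^2 + 21*a - 3
(4) = 63*d^4 + 39*d^3 - 26*d^2 - 10*d + 4
(5) = g^3 + 15*g^2 + 68*g + 84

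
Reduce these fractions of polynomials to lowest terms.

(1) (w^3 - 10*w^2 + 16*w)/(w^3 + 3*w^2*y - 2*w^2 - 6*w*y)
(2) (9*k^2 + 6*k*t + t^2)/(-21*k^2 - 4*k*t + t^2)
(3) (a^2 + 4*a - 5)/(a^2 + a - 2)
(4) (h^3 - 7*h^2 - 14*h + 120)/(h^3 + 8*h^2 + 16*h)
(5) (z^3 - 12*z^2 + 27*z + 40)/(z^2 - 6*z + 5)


(1) = (w - 8)/(w + 3*y)
(2) = (3*k + t)/(-7*k + t)
(3) = (a + 5)/(a + 2)
(4) = (h^2 - 11*h + 30)/(h^2 + 4*h)
(5) = (z^2 - 7*z - 8)/(z - 1)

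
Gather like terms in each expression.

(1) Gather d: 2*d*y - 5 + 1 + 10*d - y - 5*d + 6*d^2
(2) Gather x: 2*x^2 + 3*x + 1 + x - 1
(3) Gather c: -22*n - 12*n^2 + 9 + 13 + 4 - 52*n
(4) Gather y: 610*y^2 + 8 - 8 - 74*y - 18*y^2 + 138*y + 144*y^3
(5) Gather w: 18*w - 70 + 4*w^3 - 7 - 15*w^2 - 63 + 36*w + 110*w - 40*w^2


(1) = 6*d^2 + d*(2*y + 5) - y - 4
(2) = 2*x^2 + 4*x
(3) = -12*n^2 - 74*n + 26
(4) = 144*y^3 + 592*y^2 + 64*y
(5) = 4*w^3 - 55*w^2 + 164*w - 140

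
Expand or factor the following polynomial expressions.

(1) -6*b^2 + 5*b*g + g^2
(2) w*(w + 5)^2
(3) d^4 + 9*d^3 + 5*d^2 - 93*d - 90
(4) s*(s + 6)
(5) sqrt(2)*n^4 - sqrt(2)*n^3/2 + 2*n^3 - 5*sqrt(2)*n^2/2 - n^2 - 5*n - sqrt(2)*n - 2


(1) = (-b + g)*(6*b + g)
(2) = w^3 + 10*w^2 + 25*w
(3) = (d - 3)*(d + 1)*(d + 5)*(d + 6)
(4) = s^2 + 6*s
(5) = (n - 2)*(n + 1/2)*(n + sqrt(2))*(sqrt(2)*n + sqrt(2))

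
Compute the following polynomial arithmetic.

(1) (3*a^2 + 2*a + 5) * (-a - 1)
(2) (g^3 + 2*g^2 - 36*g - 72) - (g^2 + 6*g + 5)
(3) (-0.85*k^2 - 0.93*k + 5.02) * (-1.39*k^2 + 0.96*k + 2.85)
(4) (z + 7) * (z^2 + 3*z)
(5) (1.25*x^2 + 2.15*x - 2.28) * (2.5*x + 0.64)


(1) = -3*a^3 - 5*a^2 - 7*a - 5
(2) = g^3 + g^2 - 42*g - 77
(3) = 1.1815*k^4 + 0.4767*k^3 - 10.2931*k^2 + 2.1687*k + 14.307
(4) = z^3 + 10*z^2 + 21*z
(5) = 3.125*x^3 + 6.175*x^2 - 4.324*x - 1.4592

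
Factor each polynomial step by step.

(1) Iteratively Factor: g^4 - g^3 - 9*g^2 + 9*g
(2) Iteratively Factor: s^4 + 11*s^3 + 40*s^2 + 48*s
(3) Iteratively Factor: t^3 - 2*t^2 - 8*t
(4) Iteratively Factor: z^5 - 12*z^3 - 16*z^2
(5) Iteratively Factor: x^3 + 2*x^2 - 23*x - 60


(1) = (g + 3)*(g^3 - 4*g^2 + 3*g) = (g - 1)*(g + 3)*(g^2 - 3*g) = (g - 3)*(g - 1)*(g + 3)*(g)
(2) = (s + 4)*(s^3 + 7*s^2 + 12*s) = s*(s + 4)*(s^2 + 7*s + 12) = s*(s + 4)^2*(s + 3)
(3) = (t - 4)*(t^2 + 2*t) = (t - 4)*(t + 2)*(t)
(4) = (z)*(z^4 - 12*z^2 - 16*z) = z*(z - 4)*(z^3 + 4*z^2 + 4*z) = z^2*(z - 4)*(z^2 + 4*z + 4) = z^2*(z - 4)*(z + 2)*(z + 2)
(5) = (x + 3)*(x^2 - x - 20) = (x - 5)*(x + 3)*(x + 4)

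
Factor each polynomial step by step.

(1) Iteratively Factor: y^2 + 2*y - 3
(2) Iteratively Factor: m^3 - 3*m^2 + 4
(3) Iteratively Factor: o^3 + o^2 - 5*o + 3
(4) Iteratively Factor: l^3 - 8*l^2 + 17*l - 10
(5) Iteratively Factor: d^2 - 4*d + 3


(1) = (y - 1)*(y + 3)
(2) = (m - 2)*(m^2 - m - 2) = (m - 2)^2*(m + 1)
(3) = (o + 3)*(o^2 - 2*o + 1) = (o - 1)*(o + 3)*(o - 1)
(4) = (l - 5)*(l^2 - 3*l + 2) = (l - 5)*(l - 2)*(l - 1)
(5) = (d - 1)*(d - 3)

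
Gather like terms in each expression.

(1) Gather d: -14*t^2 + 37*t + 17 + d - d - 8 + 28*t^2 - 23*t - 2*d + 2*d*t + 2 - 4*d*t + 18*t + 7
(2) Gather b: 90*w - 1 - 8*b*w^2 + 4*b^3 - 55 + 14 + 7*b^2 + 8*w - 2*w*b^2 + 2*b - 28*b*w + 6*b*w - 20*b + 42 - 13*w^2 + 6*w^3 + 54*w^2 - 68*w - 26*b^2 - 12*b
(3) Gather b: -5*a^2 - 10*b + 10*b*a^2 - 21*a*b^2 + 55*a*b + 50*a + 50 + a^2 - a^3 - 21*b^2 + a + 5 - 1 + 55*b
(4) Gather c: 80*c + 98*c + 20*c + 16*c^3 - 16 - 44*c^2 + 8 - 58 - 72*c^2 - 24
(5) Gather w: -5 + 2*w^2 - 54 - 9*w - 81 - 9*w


(1) = d*(-2*t - 2) + 14*t^2 + 32*t + 18
(2) = 4*b^3 + b^2*(-2*w - 19) + b*(-8*w^2 - 22*w - 30) + 6*w^3 + 41*w^2 + 30*w
(3) = -a^3 - 4*a^2 + 51*a + b^2*(-21*a - 21) + b*(10*a^2 + 55*a + 45) + 54
(4) = 16*c^3 - 116*c^2 + 198*c - 90
(5) = 2*w^2 - 18*w - 140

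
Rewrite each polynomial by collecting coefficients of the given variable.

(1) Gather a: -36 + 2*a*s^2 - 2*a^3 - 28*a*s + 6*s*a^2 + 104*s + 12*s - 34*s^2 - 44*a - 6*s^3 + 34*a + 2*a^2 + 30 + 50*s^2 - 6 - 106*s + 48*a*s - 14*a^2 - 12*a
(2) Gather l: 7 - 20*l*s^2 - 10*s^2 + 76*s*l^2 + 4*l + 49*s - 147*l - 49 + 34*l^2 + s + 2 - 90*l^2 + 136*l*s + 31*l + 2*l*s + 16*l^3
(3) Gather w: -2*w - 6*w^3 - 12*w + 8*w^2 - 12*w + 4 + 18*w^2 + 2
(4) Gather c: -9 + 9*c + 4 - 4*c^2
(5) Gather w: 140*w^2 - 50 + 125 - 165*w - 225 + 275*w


(1) = -2*a^3 + a^2*(6*s - 12) + a*(2*s^2 + 20*s - 22) - 6*s^3 + 16*s^2 + 10*s - 12
(2) = 16*l^3 + l^2*(76*s - 56) + l*(-20*s^2 + 138*s - 112) - 10*s^2 + 50*s - 40
(3) = -6*w^3 + 26*w^2 - 26*w + 6
(4) = -4*c^2 + 9*c - 5
(5) = 140*w^2 + 110*w - 150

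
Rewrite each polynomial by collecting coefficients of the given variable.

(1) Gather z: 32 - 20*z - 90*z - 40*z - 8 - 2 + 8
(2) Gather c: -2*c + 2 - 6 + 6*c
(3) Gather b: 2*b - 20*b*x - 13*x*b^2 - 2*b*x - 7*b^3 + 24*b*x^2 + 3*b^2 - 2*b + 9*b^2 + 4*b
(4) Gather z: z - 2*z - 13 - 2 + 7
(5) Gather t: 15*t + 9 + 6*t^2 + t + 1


(1) = 30 - 150*z
(2) = 4*c - 4
(3) = -7*b^3 + b^2*(12 - 13*x) + b*(24*x^2 - 22*x + 4)
(4) = -z - 8
(5) = 6*t^2 + 16*t + 10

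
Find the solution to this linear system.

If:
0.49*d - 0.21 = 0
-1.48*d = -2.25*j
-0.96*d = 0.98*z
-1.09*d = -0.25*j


Then:
No Solution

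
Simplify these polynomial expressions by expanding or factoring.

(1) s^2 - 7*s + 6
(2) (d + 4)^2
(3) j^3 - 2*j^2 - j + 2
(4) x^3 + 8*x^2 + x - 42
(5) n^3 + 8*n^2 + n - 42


(1) = (s - 6)*(s - 1)
(2) = d^2 + 8*d + 16
(3) = (j - 2)*(j - 1)*(j + 1)
(4) = (x - 2)*(x + 3)*(x + 7)
(5) = (n - 2)*(n + 3)*(n + 7)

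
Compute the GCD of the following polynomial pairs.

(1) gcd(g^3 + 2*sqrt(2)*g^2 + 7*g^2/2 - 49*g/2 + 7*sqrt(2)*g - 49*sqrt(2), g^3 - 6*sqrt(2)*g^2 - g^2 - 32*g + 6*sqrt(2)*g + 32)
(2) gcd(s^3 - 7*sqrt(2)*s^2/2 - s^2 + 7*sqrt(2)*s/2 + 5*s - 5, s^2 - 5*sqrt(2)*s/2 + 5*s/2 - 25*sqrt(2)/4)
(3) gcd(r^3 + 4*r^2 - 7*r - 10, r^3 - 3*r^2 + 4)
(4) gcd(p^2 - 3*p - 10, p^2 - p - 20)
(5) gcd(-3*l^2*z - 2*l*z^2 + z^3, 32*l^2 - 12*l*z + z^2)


(1) = g + 2*sqrt(2)
(2) = gcd((s - 1)*(s - 5*sqrt(2)/2)*(s - sqrt(2)), (s + 5/2)*(s - 5*sqrt(2)/2)) = s - 5*sqrt(2)/2
(3) = r^2 - r - 2
(4) = gcd((p - 5)*(p + 2), (p - 5)*(p + 4)) = p - 5
(5) = gcd(z*(-3*l + z)*(l + z), (-8*l + z)*(-4*l + z)) = 1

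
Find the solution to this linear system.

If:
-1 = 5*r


Then:
r = -1/5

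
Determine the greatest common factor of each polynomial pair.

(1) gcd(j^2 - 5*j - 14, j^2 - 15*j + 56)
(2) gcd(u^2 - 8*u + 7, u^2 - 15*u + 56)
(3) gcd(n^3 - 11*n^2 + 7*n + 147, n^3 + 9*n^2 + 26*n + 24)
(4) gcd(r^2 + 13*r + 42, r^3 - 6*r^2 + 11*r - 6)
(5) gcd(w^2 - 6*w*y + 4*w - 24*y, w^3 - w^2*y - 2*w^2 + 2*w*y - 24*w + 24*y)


(1) = gcd((j - 7)*(j + 2), (j - 8)*(j - 7)) = j - 7
(2) = u - 7
(3) = n + 3
(4) = gcd((r + 6)*(r + 7), (r - 3)*(r - 2)*(r - 1)) = 1
(5) = w + 4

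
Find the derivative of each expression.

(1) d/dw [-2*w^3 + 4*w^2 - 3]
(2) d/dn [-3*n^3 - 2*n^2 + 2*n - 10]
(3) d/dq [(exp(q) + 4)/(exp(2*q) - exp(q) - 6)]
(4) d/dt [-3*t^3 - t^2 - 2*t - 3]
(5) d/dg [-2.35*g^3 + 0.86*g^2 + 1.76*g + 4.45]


(1) = 2*w*(4 - 3*w)
(2) = -9*n^2 - 4*n + 2
(3) = (-(exp(q) + 4)*(2*exp(q) - 1) + exp(2*q) - exp(q) - 6)*exp(q)/(-exp(2*q) + exp(q) + 6)^2
(4) = -9*t^2 - 2*t - 2
(5) = -7.05*g^2 + 1.72*g + 1.76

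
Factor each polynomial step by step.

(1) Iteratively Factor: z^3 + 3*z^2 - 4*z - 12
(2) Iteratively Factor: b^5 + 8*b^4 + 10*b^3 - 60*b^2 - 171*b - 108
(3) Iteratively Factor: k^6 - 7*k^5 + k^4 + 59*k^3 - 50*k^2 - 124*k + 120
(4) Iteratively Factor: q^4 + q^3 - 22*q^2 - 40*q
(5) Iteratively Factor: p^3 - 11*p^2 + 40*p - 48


(1) = (z + 2)*(z^2 + z - 6) = (z + 2)*(z + 3)*(z - 2)
(2) = (b + 4)*(b^4 + 4*b^3 - 6*b^2 - 36*b - 27) = (b + 3)*(b + 4)*(b^3 + b^2 - 9*b - 9) = (b + 1)*(b + 3)*(b + 4)*(b^2 - 9) = (b - 3)*(b + 1)*(b + 3)*(b + 4)*(b + 3)
(3) = (k - 2)*(k^5 - 5*k^4 - 9*k^3 + 41*k^2 + 32*k - 60) = (k - 3)*(k - 2)*(k^4 - 2*k^3 - 15*k^2 - 4*k + 20) = (k - 3)*(k - 2)*(k + 2)*(k^3 - 4*k^2 - 7*k + 10) = (k - 5)*(k - 3)*(k - 2)*(k + 2)*(k^2 + k - 2) = (k - 5)*(k - 3)*(k - 2)*(k - 1)*(k + 2)*(k + 2)
(4) = (q)*(q^3 + q^2 - 22*q - 40) = q*(q - 5)*(q^2 + 6*q + 8) = q*(q - 5)*(q + 2)*(q + 4)
(5) = (p - 3)*(p^2 - 8*p + 16) = (p - 4)*(p - 3)*(p - 4)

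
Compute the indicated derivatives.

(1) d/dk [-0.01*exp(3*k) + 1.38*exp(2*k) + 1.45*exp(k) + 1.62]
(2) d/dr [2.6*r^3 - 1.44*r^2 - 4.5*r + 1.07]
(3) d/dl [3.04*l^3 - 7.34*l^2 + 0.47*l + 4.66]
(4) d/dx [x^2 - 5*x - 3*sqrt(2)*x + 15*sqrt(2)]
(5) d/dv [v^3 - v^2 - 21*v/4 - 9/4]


(1) = (-0.03*exp(2*k) + 2.76*exp(k) + 1.45)*exp(k)
(2) = 7.8*r^2 - 2.88*r - 4.5
(3) = 9.12*l^2 - 14.68*l + 0.47
(4) = 2*x - 5 - 3*sqrt(2)
(5) = 3*v^2 - 2*v - 21/4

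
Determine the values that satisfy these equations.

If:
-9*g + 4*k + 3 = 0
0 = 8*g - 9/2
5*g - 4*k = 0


Then:
No Solution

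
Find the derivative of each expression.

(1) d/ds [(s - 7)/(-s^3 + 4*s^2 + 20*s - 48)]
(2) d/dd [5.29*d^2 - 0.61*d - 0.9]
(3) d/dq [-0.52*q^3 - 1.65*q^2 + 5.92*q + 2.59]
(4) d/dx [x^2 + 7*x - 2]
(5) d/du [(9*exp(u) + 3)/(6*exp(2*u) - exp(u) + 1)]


(1) = (-s^3 + 4*s^2 + 20*s - (s - 7)*(-3*s^2 + 8*s + 20) - 48)/(s^3 - 4*s^2 - 20*s + 48)^2
(2) = 10.58*d - 0.61
(3) = -1.56*q^2 - 3.3*q + 5.92
(4) = 2*x + 7
(5) = 3*(-(3*exp(u) + 1)*(12*exp(u) - 1) + 18*exp(2*u) - 3*exp(u) + 3)*exp(u)/(6*exp(2*u) - exp(u) + 1)^2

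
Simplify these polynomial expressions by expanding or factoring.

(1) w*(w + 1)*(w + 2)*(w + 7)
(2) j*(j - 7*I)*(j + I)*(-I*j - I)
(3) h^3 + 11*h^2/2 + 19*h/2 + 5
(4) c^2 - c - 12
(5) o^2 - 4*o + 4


(1) = w^4 + 10*w^3 + 23*w^2 + 14*w
(2) = -I*j^4 - 6*j^3 - I*j^3 - 6*j^2 - 7*I*j^2 - 7*I*j
(3) = (h + 1)*(h + 2)*(h + 5/2)
(4) = (c - 4)*(c + 3)
(5) = (o - 2)^2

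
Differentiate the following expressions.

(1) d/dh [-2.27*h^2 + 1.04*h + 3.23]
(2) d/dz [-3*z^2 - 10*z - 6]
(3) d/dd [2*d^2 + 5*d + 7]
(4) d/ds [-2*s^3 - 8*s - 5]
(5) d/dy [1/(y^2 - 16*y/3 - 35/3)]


(1) = 1.04 - 4.54*h
(2) = -6*z - 10
(3) = 4*d + 5
(4) = -6*s^2 - 8
(5) = 6*(8 - 3*y)/(-3*y^2 + 16*y + 35)^2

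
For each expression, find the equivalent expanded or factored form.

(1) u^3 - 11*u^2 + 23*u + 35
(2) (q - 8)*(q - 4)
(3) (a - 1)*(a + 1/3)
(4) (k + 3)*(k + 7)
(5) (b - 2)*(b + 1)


(1) = (u - 7)*(u - 5)*(u + 1)
(2) = q^2 - 12*q + 32
(3) = a^2 - 2*a/3 - 1/3
(4) = k^2 + 10*k + 21
(5) = b^2 - b - 2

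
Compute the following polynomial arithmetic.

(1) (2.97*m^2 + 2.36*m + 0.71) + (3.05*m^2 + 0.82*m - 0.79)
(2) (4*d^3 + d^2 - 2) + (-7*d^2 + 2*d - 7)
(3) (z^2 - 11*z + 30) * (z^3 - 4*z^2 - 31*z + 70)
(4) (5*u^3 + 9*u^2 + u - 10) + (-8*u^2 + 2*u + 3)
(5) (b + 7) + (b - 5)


(1) = 6.02*m^2 + 3.18*m - 0.08
(2) = 4*d^3 - 6*d^2 + 2*d - 9
(3) = z^5 - 15*z^4 + 43*z^3 + 291*z^2 - 1700*z + 2100
(4) = 5*u^3 + u^2 + 3*u - 7
(5) = 2*b + 2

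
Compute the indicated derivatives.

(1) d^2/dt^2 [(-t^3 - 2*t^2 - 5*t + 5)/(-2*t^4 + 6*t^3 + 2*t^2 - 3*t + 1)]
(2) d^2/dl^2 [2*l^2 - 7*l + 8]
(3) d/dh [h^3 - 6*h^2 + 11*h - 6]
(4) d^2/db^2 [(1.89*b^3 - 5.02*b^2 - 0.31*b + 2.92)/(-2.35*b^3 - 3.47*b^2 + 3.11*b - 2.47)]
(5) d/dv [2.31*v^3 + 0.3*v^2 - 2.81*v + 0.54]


(1) = 2*(4*t^9 + 24*t^8 + 60*t^7 - 654*t^6 + 1386*t^5 - 690*t^4 - 395*t^3 - 51*t^2 + 153*t - 18)/(8*t^12 - 72*t^11 + 192*t^10 - 36*t^9 - 420*t^8 + 252*t^7 + 178*t^6 - 234*t^5 + 48*t^4 + 45*t^3 - 33*t^2 + 9*t - 1)
(2) = 4
(3) = 3*h^2 - 12*h + 11
(4) = (86.26991*b^6 - 72.60654*b^5 + 173.43705*b^4 - 672.73574*b^3 - 275.549418*b^2 + 205.639344*b + 59.584682)/(12.977875*b^9 + 57.489225*b^8 + 33.36342*b^7 - 69.459322*b^6 + 76.696398*b^5 + 81.59766*b^4 - 147.00188*b^3 + 135.18063*b^2 - 56.921397*b + 15.069223)
(5) = 6.93*v^2 + 0.6*v - 2.81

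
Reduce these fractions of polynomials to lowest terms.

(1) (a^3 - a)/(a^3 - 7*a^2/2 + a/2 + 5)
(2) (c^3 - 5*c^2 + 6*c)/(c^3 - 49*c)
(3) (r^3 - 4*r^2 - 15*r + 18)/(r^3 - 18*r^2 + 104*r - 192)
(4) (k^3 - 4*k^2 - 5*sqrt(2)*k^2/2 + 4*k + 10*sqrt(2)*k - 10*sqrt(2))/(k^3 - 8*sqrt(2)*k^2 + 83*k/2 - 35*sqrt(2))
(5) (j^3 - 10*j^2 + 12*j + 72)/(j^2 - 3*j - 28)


(1) = (2*a^2 - 2*a)/(2*a^2 - 9*a + 10)
(2) = (c^2 - 5*c + 6)/(c^2 - 49)
(3) = (r^2 + 2*r - 3)/(r^2 - 12*r + 32)
(4) = (4*k^2 - 16*k + 16)/(4*k^2 - 22*sqrt(2)*k + 56)
(5) = (j^3 - 10*j^2 + 12*j + 72)/(j^2 - 3*j - 28)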